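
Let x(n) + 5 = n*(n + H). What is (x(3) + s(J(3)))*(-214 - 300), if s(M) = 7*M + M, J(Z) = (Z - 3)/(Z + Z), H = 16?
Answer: -26728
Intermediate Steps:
x(n) = -5 + n*(16 + n) (x(n) = -5 + n*(n + 16) = -5 + n*(16 + n))
J(Z) = (-3 + Z)/(2*Z) (J(Z) = (-3 + Z)/((2*Z)) = (-3 + Z)*(1/(2*Z)) = (-3 + Z)/(2*Z))
s(M) = 8*M
(x(3) + s(J(3)))*(-214 - 300) = ((-5 + 3**2 + 16*3) + 8*((1/2)*(-3 + 3)/3))*(-214 - 300) = ((-5 + 9 + 48) + 8*((1/2)*(1/3)*0))*(-514) = (52 + 8*0)*(-514) = (52 + 0)*(-514) = 52*(-514) = -26728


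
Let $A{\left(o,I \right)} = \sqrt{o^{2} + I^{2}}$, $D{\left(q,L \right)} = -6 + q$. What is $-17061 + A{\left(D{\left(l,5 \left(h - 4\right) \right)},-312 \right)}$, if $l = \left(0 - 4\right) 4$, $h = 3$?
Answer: $-17061 + 2 \sqrt{24457} \approx -16748.0$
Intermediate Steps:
$l = -16$ ($l = \left(-4\right) 4 = -16$)
$A{\left(o,I \right)} = \sqrt{I^{2} + o^{2}}$
$-17061 + A{\left(D{\left(l,5 \left(h - 4\right) \right)},-312 \right)} = -17061 + \sqrt{\left(-312\right)^{2} + \left(-6 - 16\right)^{2}} = -17061 + \sqrt{97344 + \left(-22\right)^{2}} = -17061 + \sqrt{97344 + 484} = -17061 + \sqrt{97828} = -17061 + 2 \sqrt{24457}$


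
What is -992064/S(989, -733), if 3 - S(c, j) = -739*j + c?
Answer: 330688/180891 ≈ 1.8281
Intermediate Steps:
S(c, j) = 3 - c + 739*j (S(c, j) = 3 - (-739*j + c) = 3 - (c - 739*j) = 3 + (-c + 739*j) = 3 - c + 739*j)
-992064/S(989, -733) = -992064/(3 - 1*989 + 739*(-733)) = -992064/(3 - 989 - 541687) = -992064/(-542673) = -992064*(-1/542673) = 330688/180891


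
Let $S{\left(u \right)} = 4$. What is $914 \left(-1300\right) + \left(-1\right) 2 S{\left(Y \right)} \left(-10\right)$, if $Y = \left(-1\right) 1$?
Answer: $-1188120$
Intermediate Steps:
$Y = -1$
$914 \left(-1300\right) + \left(-1\right) 2 S{\left(Y \right)} \left(-10\right) = 914 \left(-1300\right) + \left(-1\right) 2 \cdot 4 \left(-10\right) = -1188200 + \left(-2\right) 4 \left(-10\right) = -1188200 - -80 = -1188200 + 80 = -1188120$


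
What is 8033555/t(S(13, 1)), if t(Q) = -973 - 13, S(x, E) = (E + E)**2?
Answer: -8033555/986 ≈ -8147.6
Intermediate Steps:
S(x, E) = 4*E**2 (S(x, E) = (2*E)**2 = 4*E**2)
t(Q) = -986
8033555/t(S(13, 1)) = 8033555/(-986) = 8033555*(-1/986) = -8033555/986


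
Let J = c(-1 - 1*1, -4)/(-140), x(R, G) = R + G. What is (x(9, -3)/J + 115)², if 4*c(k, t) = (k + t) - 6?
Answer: 156025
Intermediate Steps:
x(R, G) = G + R
c(k, t) = -3/2 + k/4 + t/4 (c(k, t) = ((k + t) - 6)/4 = (-6 + k + t)/4 = -3/2 + k/4 + t/4)
J = 3/140 (J = (-3/2 + (-1 - 1*1)/4 + (¼)*(-4))/(-140) = (-3/2 + (-1 - 1)/4 - 1)*(-1/140) = (-3/2 + (¼)*(-2) - 1)*(-1/140) = (-3/2 - ½ - 1)*(-1/140) = -3*(-1/140) = 3/140 ≈ 0.021429)
(x(9, -3)/J + 115)² = ((-3 + 9)/(3/140) + 115)² = (6*(140/3) + 115)² = (280 + 115)² = 395² = 156025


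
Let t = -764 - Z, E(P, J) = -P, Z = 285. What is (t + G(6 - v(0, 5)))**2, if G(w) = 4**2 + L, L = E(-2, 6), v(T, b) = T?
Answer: 1062961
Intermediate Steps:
L = 2 (L = -1*(-2) = 2)
t = -1049 (t = -764 - 1*285 = -764 - 285 = -1049)
G(w) = 18 (G(w) = 4**2 + 2 = 16 + 2 = 18)
(t + G(6 - v(0, 5)))**2 = (-1049 + 18)**2 = (-1031)**2 = 1062961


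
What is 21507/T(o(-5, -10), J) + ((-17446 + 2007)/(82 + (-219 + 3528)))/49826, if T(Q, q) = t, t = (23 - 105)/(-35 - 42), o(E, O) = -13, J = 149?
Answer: 69951072967169/3463679303 ≈ 20196.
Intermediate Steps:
t = 82/77 (t = -82/(-77) = -82*(-1/77) = 82/77 ≈ 1.0649)
T(Q, q) = 82/77
21507/T(o(-5, -10), J) + ((-17446 + 2007)/(82 + (-219 + 3528)))/49826 = 21507/(82/77) + ((-17446 + 2007)/(82 + (-219 + 3528)))/49826 = 21507*(77/82) - 15439/(82 + 3309)*(1/49826) = 1656039/82 - 15439/3391*(1/49826) = 1656039/82 - 15439*1/3391*(1/49826) = 1656039/82 - 15439/3391*1/49826 = 1656039/82 - 15439/168959966 = 69951072967169/3463679303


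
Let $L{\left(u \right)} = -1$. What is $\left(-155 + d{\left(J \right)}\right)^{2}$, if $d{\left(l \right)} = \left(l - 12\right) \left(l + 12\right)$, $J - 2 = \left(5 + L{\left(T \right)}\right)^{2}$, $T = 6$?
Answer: $625$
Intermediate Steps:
$J = 18$ ($J = 2 + \left(5 - 1\right)^{2} = 2 + 4^{2} = 2 + 16 = 18$)
$d{\left(l \right)} = \left(-12 + l\right) \left(12 + l\right)$
$\left(-155 + d{\left(J \right)}\right)^{2} = \left(-155 - \left(144 - 18^{2}\right)\right)^{2} = \left(-155 + \left(-144 + 324\right)\right)^{2} = \left(-155 + 180\right)^{2} = 25^{2} = 625$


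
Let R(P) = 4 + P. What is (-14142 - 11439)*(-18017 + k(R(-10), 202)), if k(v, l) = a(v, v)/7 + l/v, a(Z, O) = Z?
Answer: 3232432214/7 ≈ 4.6178e+8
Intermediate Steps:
k(v, l) = v/7 + l/v
(-14142 - 11439)*(-18017 + k(R(-10), 202)) = (-14142 - 11439)*(-18017 + ((4 - 10)/7 + 202/(4 - 10))) = -25581*(-18017 + ((⅐)*(-6) + 202/(-6))) = -25581*(-18017 + (-6/7 + 202*(-⅙))) = -25581*(-18017 + (-6/7 - 101/3)) = -25581*(-18017 - 725/21) = -25581*(-379082/21) = 3232432214/7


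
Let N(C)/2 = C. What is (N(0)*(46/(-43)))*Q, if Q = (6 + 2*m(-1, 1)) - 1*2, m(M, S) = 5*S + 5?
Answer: 0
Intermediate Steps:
m(M, S) = 5 + 5*S
N(C) = 2*C
Q = 24 (Q = (6 + 2*(5 + 5*1)) - 1*2 = (6 + 2*(5 + 5)) - 2 = (6 + 2*10) - 2 = (6 + 20) - 2 = 26 - 2 = 24)
(N(0)*(46/(-43)))*Q = ((2*0)*(46/(-43)))*24 = (0*(46*(-1/43)))*24 = (0*(-46/43))*24 = 0*24 = 0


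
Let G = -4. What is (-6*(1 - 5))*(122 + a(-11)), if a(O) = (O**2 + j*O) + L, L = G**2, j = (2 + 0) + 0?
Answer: 5688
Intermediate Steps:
j = 2 (j = 2 + 0 = 2)
L = 16 (L = (-4)**2 = 16)
a(O) = 16 + O**2 + 2*O (a(O) = (O**2 + 2*O) + 16 = 16 + O**2 + 2*O)
(-6*(1 - 5))*(122 + a(-11)) = (-6*(1 - 5))*(122 + (16 + (-11)**2 + 2*(-11))) = (-6*(-4))*(122 + (16 + 121 - 22)) = 24*(122 + 115) = 24*237 = 5688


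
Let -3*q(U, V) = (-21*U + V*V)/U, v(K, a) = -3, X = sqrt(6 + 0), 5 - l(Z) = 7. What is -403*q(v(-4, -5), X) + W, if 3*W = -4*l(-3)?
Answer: -3087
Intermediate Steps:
l(Z) = -2 (l(Z) = 5 - 1*7 = 5 - 7 = -2)
X = sqrt(6) ≈ 2.4495
q(U, V) = -(V**2 - 21*U)/(3*U) (q(U, V) = -(-21*U + V*V)/(3*U) = -(-21*U + V**2)/(3*U) = -(V**2 - 21*U)/(3*U))
W = 8/3 (W = (-4*(-2))/3 = (1/3)*8 = 8/3 ≈ 2.6667)
-403*q(v(-4, -5), X) + W = -403*(7 - 1/3*(sqrt(6))**2/(-3)) + 8/3 = -403*(7 - 1/3*(-1/3)*6) + 8/3 = -403*(7 + 2/3) + 8/3 = -403*23/3 + 8/3 = -9269/3 + 8/3 = -3087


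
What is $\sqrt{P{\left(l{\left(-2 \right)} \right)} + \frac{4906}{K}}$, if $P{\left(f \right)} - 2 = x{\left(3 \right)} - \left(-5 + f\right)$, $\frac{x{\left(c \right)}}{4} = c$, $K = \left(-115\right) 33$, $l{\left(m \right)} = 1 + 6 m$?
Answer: $\frac{4 \sqrt{213555}}{345} \approx 5.3579$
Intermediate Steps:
$K = -3795$
$x{\left(c \right)} = 4 c$
$P{\left(f \right)} = 19 - f$ ($P{\left(f \right)} = 2 + \left(4 \cdot 3 - \left(-5 + f\right)\right) = 2 + \left(12 - \left(-5 + f\right)\right) = 2 - \left(-17 + f\right) = 19 - f$)
$\sqrt{P{\left(l{\left(-2 \right)} \right)} + \frac{4906}{K}} = \sqrt{\left(19 - \left(1 + 6 \left(-2\right)\right)\right) + \frac{4906}{-3795}} = \sqrt{\left(19 - \left(1 - 12\right)\right) + 4906 \left(- \frac{1}{3795}\right)} = \sqrt{\left(19 - -11\right) - \frac{446}{345}} = \sqrt{\left(19 + 11\right) - \frac{446}{345}} = \sqrt{30 - \frac{446}{345}} = \sqrt{\frac{9904}{345}} = \frac{4 \sqrt{213555}}{345}$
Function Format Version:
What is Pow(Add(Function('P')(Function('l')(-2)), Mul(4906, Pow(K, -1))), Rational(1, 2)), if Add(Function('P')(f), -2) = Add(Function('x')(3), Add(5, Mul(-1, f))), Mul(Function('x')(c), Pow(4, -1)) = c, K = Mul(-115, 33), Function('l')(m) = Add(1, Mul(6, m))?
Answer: Mul(Rational(4, 345), Pow(213555, Rational(1, 2))) ≈ 5.3579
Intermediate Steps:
K = -3795
Function('x')(c) = Mul(4, c)
Function('P')(f) = Add(19, Mul(-1, f)) (Function('P')(f) = Add(2, Add(Mul(4, 3), Add(5, Mul(-1, f)))) = Add(2, Add(12, Add(5, Mul(-1, f)))) = Add(2, Add(17, Mul(-1, f))) = Add(19, Mul(-1, f)))
Pow(Add(Function('P')(Function('l')(-2)), Mul(4906, Pow(K, -1))), Rational(1, 2)) = Pow(Add(Add(19, Mul(-1, Add(1, Mul(6, -2)))), Mul(4906, Pow(-3795, -1))), Rational(1, 2)) = Pow(Add(Add(19, Mul(-1, Add(1, -12))), Mul(4906, Rational(-1, 3795))), Rational(1, 2)) = Pow(Add(Add(19, Mul(-1, -11)), Rational(-446, 345)), Rational(1, 2)) = Pow(Add(Add(19, 11), Rational(-446, 345)), Rational(1, 2)) = Pow(Add(30, Rational(-446, 345)), Rational(1, 2)) = Pow(Rational(9904, 345), Rational(1, 2)) = Mul(Rational(4, 345), Pow(213555, Rational(1, 2)))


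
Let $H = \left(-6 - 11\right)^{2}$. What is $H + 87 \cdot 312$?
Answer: $27433$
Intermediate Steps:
$H = 289$ ($H = \left(-17\right)^{2} = 289$)
$H + 87 \cdot 312 = 289 + 87 \cdot 312 = 289 + 27144 = 27433$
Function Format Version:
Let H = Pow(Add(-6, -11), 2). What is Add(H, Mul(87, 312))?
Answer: 27433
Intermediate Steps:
H = 289 (H = Pow(-17, 2) = 289)
Add(H, Mul(87, 312)) = Add(289, Mul(87, 312)) = Add(289, 27144) = 27433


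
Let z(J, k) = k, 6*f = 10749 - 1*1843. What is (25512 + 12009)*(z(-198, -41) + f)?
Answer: 54155310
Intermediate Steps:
f = 4453/3 (f = (10749 - 1*1843)/6 = (10749 - 1843)/6 = (1/6)*8906 = 4453/3 ≈ 1484.3)
(25512 + 12009)*(z(-198, -41) + f) = (25512 + 12009)*(-41 + 4453/3) = 37521*(4330/3) = 54155310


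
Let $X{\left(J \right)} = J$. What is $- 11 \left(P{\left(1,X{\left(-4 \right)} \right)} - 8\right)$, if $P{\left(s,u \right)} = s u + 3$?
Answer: $99$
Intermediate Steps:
$P{\left(s,u \right)} = 3 + s u$
$- 11 \left(P{\left(1,X{\left(-4 \right)} \right)} - 8\right) = - 11 \left(\left(3 + 1 \left(-4\right)\right) - 8\right) = - 11 \left(\left(3 - 4\right) - 8\right) = - 11 \left(-1 - 8\right) = \left(-11\right) \left(-9\right) = 99$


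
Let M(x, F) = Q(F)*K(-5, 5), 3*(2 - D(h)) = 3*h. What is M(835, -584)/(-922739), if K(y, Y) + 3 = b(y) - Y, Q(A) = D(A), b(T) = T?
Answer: 7618/922739 ≈ 0.0082559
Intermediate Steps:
D(h) = 2 - h
Q(A) = 2 - A
K(y, Y) = -3 + y - Y (K(y, Y) = -3 + (y - Y) = -3 + y - Y)
M(x, F) = -26 + 13*F (M(x, F) = (2 - F)*(-3 - 5 - 1*5) = (2 - F)*(-3 - 5 - 5) = (2 - F)*(-13) = -26 + 13*F)
M(835, -584)/(-922739) = (-26 + 13*(-584))/(-922739) = (-26 - 7592)*(-1/922739) = -7618*(-1/922739) = 7618/922739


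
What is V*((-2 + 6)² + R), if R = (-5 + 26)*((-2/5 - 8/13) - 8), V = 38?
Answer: -428108/65 ≈ -6586.3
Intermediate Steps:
R = -12306/65 (R = 21*((-2*⅕ - 8*1/13) - 8) = 21*((-⅖ - 8/13) - 8) = 21*(-66/65 - 8) = 21*(-586/65) = -12306/65 ≈ -189.32)
V*((-2 + 6)² + R) = 38*((-2 + 6)² - 12306/65) = 38*(4² - 12306/65) = 38*(16 - 12306/65) = 38*(-11266/65) = -428108/65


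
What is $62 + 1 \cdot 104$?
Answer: $166$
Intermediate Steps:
$62 + 1 \cdot 104 = 62 + 104 = 166$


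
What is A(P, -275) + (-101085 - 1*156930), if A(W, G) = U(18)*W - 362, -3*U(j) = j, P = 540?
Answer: -261617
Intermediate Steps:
U(j) = -j/3
A(W, G) = -362 - 6*W (A(W, G) = (-⅓*18)*W - 362 = -6*W - 362 = -362 - 6*W)
A(P, -275) + (-101085 - 1*156930) = (-362 - 6*540) + (-101085 - 1*156930) = (-362 - 3240) + (-101085 - 156930) = -3602 - 258015 = -261617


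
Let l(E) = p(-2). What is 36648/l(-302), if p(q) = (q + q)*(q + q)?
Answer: 4581/2 ≈ 2290.5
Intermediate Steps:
p(q) = 4*q² (p(q) = (2*q)*(2*q) = 4*q²)
l(E) = 16 (l(E) = 4*(-2)² = 4*4 = 16)
36648/l(-302) = 36648/16 = 36648*(1/16) = 4581/2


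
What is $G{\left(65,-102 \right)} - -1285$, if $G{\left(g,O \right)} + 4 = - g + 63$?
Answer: $1279$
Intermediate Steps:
$G{\left(g,O \right)} = 59 - g$ ($G{\left(g,O \right)} = -4 - \left(-63 + g\right) = 59 - g$)
$G{\left(65,-102 \right)} - -1285 = \left(59 - 65\right) - -1285 = \left(59 - 65\right) + 1285 = -6 + 1285 = 1279$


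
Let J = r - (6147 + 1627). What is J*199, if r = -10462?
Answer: -3628964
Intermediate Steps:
J = -18236 (J = -10462 - (6147 + 1627) = -10462 - 1*7774 = -10462 - 7774 = -18236)
J*199 = -18236*199 = -3628964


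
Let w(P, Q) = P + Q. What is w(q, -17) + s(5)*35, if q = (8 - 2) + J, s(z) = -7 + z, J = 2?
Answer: -79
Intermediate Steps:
q = 8 (q = (8 - 2) + 2 = 6 + 2 = 8)
w(q, -17) + s(5)*35 = (8 - 17) + (-7 + 5)*35 = -9 - 2*35 = -9 - 70 = -79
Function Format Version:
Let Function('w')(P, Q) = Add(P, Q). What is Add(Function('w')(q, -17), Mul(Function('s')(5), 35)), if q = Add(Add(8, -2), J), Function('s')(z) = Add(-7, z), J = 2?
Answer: -79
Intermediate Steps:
q = 8 (q = Add(Add(8, -2), 2) = Add(6, 2) = 8)
Add(Function('w')(q, -17), Mul(Function('s')(5), 35)) = Add(Add(8, -17), Mul(Add(-7, 5), 35)) = Add(-9, Mul(-2, 35)) = Add(-9, -70) = -79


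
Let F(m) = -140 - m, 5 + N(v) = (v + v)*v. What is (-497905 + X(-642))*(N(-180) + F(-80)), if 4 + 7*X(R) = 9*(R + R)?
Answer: -226371497825/7 ≈ -3.2339e+10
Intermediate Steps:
X(R) = -4/7 + 18*R/7 (X(R) = -4/7 + (9*(R + R))/7 = -4/7 + (9*(2*R))/7 = -4/7 + (18*R)/7 = -4/7 + 18*R/7)
N(v) = -5 + 2*v**2 (N(v) = -5 + (v + v)*v = -5 + (2*v)*v = -5 + 2*v**2)
(-497905 + X(-642))*(N(-180) + F(-80)) = (-497905 + (-4/7 + (18/7)*(-642)))*((-5 + 2*(-180)**2) + (-140 - 1*(-80))) = (-497905 + (-4/7 - 11556/7))*((-5 + 2*32400) + (-140 + 80)) = (-497905 - 11560/7)*((-5 + 64800) - 60) = -3496895*(64795 - 60)/7 = -3496895/7*64735 = -226371497825/7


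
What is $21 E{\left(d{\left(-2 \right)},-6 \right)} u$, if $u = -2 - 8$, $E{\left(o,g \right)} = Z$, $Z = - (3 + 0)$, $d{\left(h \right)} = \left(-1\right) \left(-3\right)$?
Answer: $630$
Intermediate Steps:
$d{\left(h \right)} = 3$
$Z = -3$ ($Z = \left(-1\right) 3 = -3$)
$E{\left(o,g \right)} = -3$
$u = -10$ ($u = -2 - 8 = -10$)
$21 E{\left(d{\left(-2 \right)},-6 \right)} u = 21 \left(-3\right) \left(-10\right) = \left(-63\right) \left(-10\right) = 630$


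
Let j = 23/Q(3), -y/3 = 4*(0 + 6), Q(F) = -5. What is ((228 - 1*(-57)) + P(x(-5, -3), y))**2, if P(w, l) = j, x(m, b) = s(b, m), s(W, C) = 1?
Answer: 1965604/25 ≈ 78624.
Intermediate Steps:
y = -72 (y = -12*(0 + 6) = -12*6 = -3*24 = -72)
j = -23/5 (j = 23/(-5) = 23*(-1/5) = -23/5 ≈ -4.6000)
x(m, b) = 1
P(w, l) = -23/5
((228 - 1*(-57)) + P(x(-5, -3), y))**2 = ((228 - 1*(-57)) - 23/5)**2 = ((228 + 57) - 23/5)**2 = (285 - 23/5)**2 = (1402/5)**2 = 1965604/25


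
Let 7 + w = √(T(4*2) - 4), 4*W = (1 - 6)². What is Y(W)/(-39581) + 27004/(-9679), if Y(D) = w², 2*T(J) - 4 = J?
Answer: -1069338953/383104499 + 14*√2/39581 ≈ -2.7907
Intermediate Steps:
T(J) = 2 + J/2
W = 25/4 (W = (1 - 6)²/4 = (¼)*(-5)² = (¼)*25 = 25/4 ≈ 6.2500)
w = -7 + √2 (w = -7 + √((2 + (4*2)/2) - 4) = -7 + √((2 + (½)*8) - 4) = -7 + √((2 + 4) - 4) = -7 + √(6 - 4) = -7 + √2 ≈ -5.5858)
Y(D) = (-7 + √2)²
Y(W)/(-39581) + 27004/(-9679) = (7 - √2)²/(-39581) + 27004/(-9679) = (7 - √2)²*(-1/39581) + 27004*(-1/9679) = -(7 - √2)²/39581 - 27004/9679 = -27004/9679 - (7 - √2)²/39581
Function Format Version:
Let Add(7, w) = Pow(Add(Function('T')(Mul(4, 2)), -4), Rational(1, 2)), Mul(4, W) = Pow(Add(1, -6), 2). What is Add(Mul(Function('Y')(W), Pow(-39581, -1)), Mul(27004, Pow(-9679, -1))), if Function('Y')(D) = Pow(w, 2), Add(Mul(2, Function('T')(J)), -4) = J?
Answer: Add(Rational(-1069338953, 383104499), Mul(Rational(14, 39581), Pow(2, Rational(1, 2)))) ≈ -2.7907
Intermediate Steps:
Function('T')(J) = Add(2, Mul(Rational(1, 2), J))
W = Rational(25, 4) (W = Mul(Rational(1, 4), Pow(Add(1, -6), 2)) = Mul(Rational(1, 4), Pow(-5, 2)) = Mul(Rational(1, 4), 25) = Rational(25, 4) ≈ 6.2500)
w = Add(-7, Pow(2, Rational(1, 2))) (w = Add(-7, Pow(Add(Add(2, Mul(Rational(1, 2), Mul(4, 2))), -4), Rational(1, 2))) = Add(-7, Pow(Add(Add(2, Mul(Rational(1, 2), 8)), -4), Rational(1, 2))) = Add(-7, Pow(Add(Add(2, 4), -4), Rational(1, 2))) = Add(-7, Pow(Add(6, -4), Rational(1, 2))) = Add(-7, Pow(2, Rational(1, 2))) ≈ -5.5858)
Function('Y')(D) = Pow(Add(-7, Pow(2, Rational(1, 2))), 2)
Add(Mul(Function('Y')(W), Pow(-39581, -1)), Mul(27004, Pow(-9679, -1))) = Add(Mul(Pow(Add(7, Mul(-1, Pow(2, Rational(1, 2)))), 2), Pow(-39581, -1)), Mul(27004, Pow(-9679, -1))) = Add(Mul(Pow(Add(7, Mul(-1, Pow(2, Rational(1, 2)))), 2), Rational(-1, 39581)), Mul(27004, Rational(-1, 9679))) = Add(Mul(Rational(-1, 39581), Pow(Add(7, Mul(-1, Pow(2, Rational(1, 2)))), 2)), Rational(-27004, 9679)) = Add(Rational(-27004, 9679), Mul(Rational(-1, 39581), Pow(Add(7, Mul(-1, Pow(2, Rational(1, 2)))), 2)))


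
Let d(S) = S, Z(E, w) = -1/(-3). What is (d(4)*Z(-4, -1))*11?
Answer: 44/3 ≈ 14.667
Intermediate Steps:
Z(E, w) = ⅓ (Z(E, w) = -1*(-⅓) = ⅓)
(d(4)*Z(-4, -1))*11 = (4*(⅓))*11 = (4/3)*11 = 44/3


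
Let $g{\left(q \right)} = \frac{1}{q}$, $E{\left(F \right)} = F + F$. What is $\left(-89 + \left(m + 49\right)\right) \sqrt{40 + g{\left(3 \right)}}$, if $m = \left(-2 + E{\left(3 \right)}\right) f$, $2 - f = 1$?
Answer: $- 132 \sqrt{3} \approx -228.63$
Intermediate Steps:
$f = 1$ ($f = 2 - 1 = 1$)
$E{\left(F \right)} = 2 F$
$m = 4$ ($m = \left(-2 + 2 \cdot 3\right) 1 = \left(-2 + 6\right) 1 = 4 \cdot 1 = 4$)
$\left(-89 + \left(m + 49\right)\right) \sqrt{40 + g{\left(3 \right)}} = \left(-89 + \left(4 + 49\right)\right) \sqrt{40 + \frac{1}{3}} = \left(-89 + 53\right) \sqrt{40 + \frac{1}{3}} = - 36 \sqrt{\frac{121}{3}} = - 36 \frac{11 \sqrt{3}}{3} = - 132 \sqrt{3}$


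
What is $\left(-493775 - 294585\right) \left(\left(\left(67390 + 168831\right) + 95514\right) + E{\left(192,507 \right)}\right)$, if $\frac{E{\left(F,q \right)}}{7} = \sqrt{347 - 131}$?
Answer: $-261526604600 - 33111120 \sqrt{6} \approx -2.6161 \cdot 10^{11}$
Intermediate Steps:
$E{\left(F,q \right)} = 42 \sqrt{6}$ ($E{\left(F,q \right)} = 7 \sqrt{347 - 131} = 7 \sqrt{216} = 7 \cdot 6 \sqrt{6} = 42 \sqrt{6}$)
$\left(-493775 - 294585\right) \left(\left(\left(67390 + 168831\right) + 95514\right) + E{\left(192,507 \right)}\right) = \left(-493775 - 294585\right) \left(\left(\left(67390 + 168831\right) + 95514\right) + 42 \sqrt{6}\right) = - 788360 \left(\left(236221 + 95514\right) + 42 \sqrt{6}\right) = - 788360 \left(331735 + 42 \sqrt{6}\right) = -261526604600 - 33111120 \sqrt{6}$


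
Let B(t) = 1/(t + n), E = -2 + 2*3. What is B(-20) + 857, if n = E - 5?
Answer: 17996/21 ≈ 856.95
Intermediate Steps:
E = 4 (E = -2 + 6 = 4)
n = -1 (n = 4 - 5 = -1)
B(t) = 1/(-1 + t) (B(t) = 1/(t - 1) = 1/(-1 + t))
B(-20) + 857 = 1/(-1 - 20) + 857 = 1/(-21) + 857 = -1/21 + 857 = 17996/21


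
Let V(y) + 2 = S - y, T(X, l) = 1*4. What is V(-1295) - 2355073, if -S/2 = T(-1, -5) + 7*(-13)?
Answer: -2353606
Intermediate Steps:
T(X, l) = 4
S = 174 (S = -2*(4 + 7*(-13)) = -2*(4 - 91) = -2*(-87) = 174)
V(y) = 172 - y (V(y) = -2 + (174 - y) = 172 - y)
V(-1295) - 2355073 = (172 - 1*(-1295)) - 2355073 = (172 + 1295) - 2355073 = 1467 - 2355073 = -2353606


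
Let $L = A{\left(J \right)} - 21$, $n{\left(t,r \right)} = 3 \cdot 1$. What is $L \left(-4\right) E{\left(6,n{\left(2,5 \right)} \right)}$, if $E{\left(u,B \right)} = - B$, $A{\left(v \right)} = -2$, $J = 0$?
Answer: $-276$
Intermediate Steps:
$n{\left(t,r \right)} = 3$
$L = -23$ ($L = -2 - 21 = -23$)
$L \left(-4\right) E{\left(6,n{\left(2,5 \right)} \right)} = \left(-23\right) \left(-4\right) \left(\left(-1\right) 3\right) = 92 \left(-3\right) = -276$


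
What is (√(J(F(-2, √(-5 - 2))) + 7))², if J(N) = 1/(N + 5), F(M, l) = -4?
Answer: 8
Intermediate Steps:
J(N) = 1/(5 + N)
(√(J(F(-2, √(-5 - 2))) + 7))² = (√(1/(5 - 4) + 7))² = (√(1/1 + 7))² = (√(1 + 7))² = (√8)² = (2*√2)² = 8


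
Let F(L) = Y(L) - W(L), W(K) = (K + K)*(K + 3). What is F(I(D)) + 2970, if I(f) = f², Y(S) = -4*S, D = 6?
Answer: 18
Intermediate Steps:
W(K) = 2*K*(3 + K) (W(K) = (2*K)*(3 + K) = 2*K*(3 + K))
F(L) = -4*L - 2*L*(3 + L)
F(I(D)) + 2970 = 2*6²*(-5 - 1*6²) + 2970 = 2*36*(-5 - 1*36) + 2970 = 2*36*(-5 - 36) + 2970 = 2*36*(-41) + 2970 = -2952 + 2970 = 18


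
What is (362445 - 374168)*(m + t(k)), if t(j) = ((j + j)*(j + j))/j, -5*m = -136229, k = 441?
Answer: -1700409427/5 ≈ -3.4008e+8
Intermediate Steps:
m = 136229/5 (m = -1/5*(-136229) = 136229/5 ≈ 27246.)
t(j) = 4*j (t(j) = ((2*j)*(2*j))/j = (4*j**2)/j = 4*j)
(362445 - 374168)*(m + t(k)) = (362445 - 374168)*(136229/5 + 4*441) = -11723*(136229/5 + 1764) = -11723*145049/5 = -1700409427/5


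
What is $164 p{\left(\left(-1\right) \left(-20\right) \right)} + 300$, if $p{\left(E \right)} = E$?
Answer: $3580$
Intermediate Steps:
$164 p{\left(\left(-1\right) \left(-20\right) \right)} + 300 = 164 \left(\left(-1\right) \left(-20\right)\right) + 300 = 164 \cdot 20 + 300 = 3280 + 300 = 3580$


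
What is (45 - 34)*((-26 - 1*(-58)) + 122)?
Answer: 1694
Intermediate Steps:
(45 - 34)*((-26 - 1*(-58)) + 122) = 11*((-26 + 58) + 122) = 11*(32 + 122) = 11*154 = 1694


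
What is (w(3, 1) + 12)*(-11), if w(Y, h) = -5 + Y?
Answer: -110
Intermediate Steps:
(w(3, 1) + 12)*(-11) = ((-5 + 3) + 12)*(-11) = (-2 + 12)*(-11) = 10*(-11) = -110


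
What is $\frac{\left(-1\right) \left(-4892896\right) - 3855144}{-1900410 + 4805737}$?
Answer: $\frac{1037752}{2905327} \approx 0.35719$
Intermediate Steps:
$\frac{\left(-1\right) \left(-4892896\right) - 3855144}{-1900410 + 4805737} = \frac{4892896 - 3855144}{2905327} = 1037752 \cdot \frac{1}{2905327} = \frac{1037752}{2905327}$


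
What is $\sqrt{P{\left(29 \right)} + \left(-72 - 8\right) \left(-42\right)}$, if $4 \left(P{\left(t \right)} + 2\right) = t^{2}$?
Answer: $\frac{\sqrt{14273}}{2} \approx 59.735$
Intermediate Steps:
$P{\left(t \right)} = -2 + \frac{t^{2}}{4}$
$\sqrt{P{\left(29 \right)} + \left(-72 - 8\right) \left(-42\right)} = \sqrt{\left(-2 + \frac{29^{2}}{4}\right) + \left(-72 - 8\right) \left(-42\right)} = \sqrt{\left(-2 + \frac{1}{4} \cdot 841\right) - -3360} = \sqrt{\left(-2 + \frac{841}{4}\right) + 3360} = \sqrt{\frac{833}{4} + 3360} = \sqrt{\frac{14273}{4}} = \frac{\sqrt{14273}}{2}$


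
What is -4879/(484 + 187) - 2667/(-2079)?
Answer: -36164/6039 ≈ -5.9884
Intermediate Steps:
-4879/(484 + 187) - 2667/(-2079) = -4879/671 - 2667*(-1/2079) = -4879*1/671 + 127/99 = -4879/671 + 127/99 = -36164/6039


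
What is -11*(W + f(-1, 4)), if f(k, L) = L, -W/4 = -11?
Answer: -528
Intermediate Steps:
W = 44 (W = -4*(-11) = 44)
-11*(W + f(-1, 4)) = -11*(44 + 4) = -11*48 = -528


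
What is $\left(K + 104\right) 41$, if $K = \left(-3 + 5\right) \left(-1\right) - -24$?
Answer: $5166$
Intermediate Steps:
$K = 22$ ($K = 2 \left(-1\right) + 24 = -2 + 24 = 22$)
$\left(K + 104\right) 41 = \left(22 + 104\right) 41 = 126 \cdot 41 = 5166$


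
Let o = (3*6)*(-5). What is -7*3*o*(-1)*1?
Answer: -1890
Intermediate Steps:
o = -90 (o = 18*(-5) = -90)
-7*3*o*(-1)*1 = -7*3*(-90)*(-1)*1 = -(-1890)*(-1)*1 = -7*270*1 = -1890*1 = -1890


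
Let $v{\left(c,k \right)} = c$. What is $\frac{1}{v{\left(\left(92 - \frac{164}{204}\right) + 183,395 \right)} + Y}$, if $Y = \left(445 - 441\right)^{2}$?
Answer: $\frac{51}{14800} \approx 0.0034459$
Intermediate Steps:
$Y = 16$ ($Y = 4^{2} = 16$)
$\frac{1}{v{\left(\left(92 - \frac{164}{204}\right) + 183,395 \right)} + Y} = \frac{1}{\left(\left(92 - \frac{164}{204}\right) + 183\right) + 16} = \frac{1}{\left(\left(92 - \frac{41}{51}\right) + 183\right) + 16} = \frac{1}{\left(\frac{4651}{51} + 183\right) + 16} = \frac{1}{\frac{13984}{51} + 16} = \frac{1}{\frac{14800}{51}} = \frac{51}{14800}$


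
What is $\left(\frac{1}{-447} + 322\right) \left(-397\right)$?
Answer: $- \frac{57141401}{447} \approx -1.2783 \cdot 10^{5}$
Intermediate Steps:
$\left(\frac{1}{-447} + 322\right) \left(-397\right) = \left(- \frac{1}{447} + 322\right) \left(-397\right) = \frac{143933}{447} \left(-397\right) = - \frac{57141401}{447}$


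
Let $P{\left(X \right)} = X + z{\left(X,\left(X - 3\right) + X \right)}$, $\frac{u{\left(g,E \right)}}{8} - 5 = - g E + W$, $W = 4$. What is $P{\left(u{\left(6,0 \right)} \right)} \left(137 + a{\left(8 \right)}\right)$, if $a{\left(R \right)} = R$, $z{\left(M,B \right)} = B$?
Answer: $30885$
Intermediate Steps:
$u{\left(g,E \right)} = 72 - 8 E g$ ($u{\left(g,E \right)} = 40 + 8 \left(- g E + 4\right) = 40 + 8 \left(- E g + 4\right) = 40 + 8 \left(4 - E g\right) = 40 - \left(-32 + 8 E g\right) = 72 - 8 E g$)
$P{\left(X \right)} = -3 + 3 X$ ($P{\left(X \right)} = X + \left(\left(X - 3\right) + X\right) = X + \left(\left(-3 + X\right) + X\right) = X + \left(-3 + 2 X\right) = -3 + 3 X$)
$P{\left(u{\left(6,0 \right)} \right)} \left(137 + a{\left(8 \right)}\right) = \left(-3 + 3 \left(72 - 0 \cdot 6\right)\right) \left(137 + 8\right) = \left(-3 + 3 \left(72 + 0\right)\right) 145 = \left(-3 + 3 \cdot 72\right) 145 = \left(-3 + 216\right) 145 = 213 \cdot 145 = 30885$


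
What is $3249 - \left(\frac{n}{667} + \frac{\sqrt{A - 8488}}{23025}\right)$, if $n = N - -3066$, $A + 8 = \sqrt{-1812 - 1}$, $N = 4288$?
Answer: $\frac{2159729}{667} - \frac{\sqrt{-8496 + 7 i \sqrt{37}}}{23025} \approx 3238.0 - 0.0040032 i$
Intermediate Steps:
$A = -8 + 7 i \sqrt{37}$ ($A = -8 + \sqrt{-1812 - 1} = -8 + \sqrt{-1813} = -8 + 7 i \sqrt{37} \approx -8.0 + 42.579 i$)
$n = 7354$ ($n = 4288 - -3066 = 4288 + 3066 = 7354$)
$3249 - \left(\frac{n}{667} + \frac{\sqrt{A - 8488}}{23025}\right) = 3249 - \left(\frac{7354}{667} + \frac{\sqrt{\left(-8 + 7 i \sqrt{37}\right) - 8488}}{23025}\right) = 3249 - \left(7354 \cdot \frac{1}{667} + \sqrt{-8496 + 7 i \sqrt{37}} \cdot \frac{1}{23025}\right) = 3249 - \left(\frac{7354}{667} + \frac{\sqrt{-8496 + 7 i \sqrt{37}}}{23025}\right) = \frac{2159729}{667} - \frac{\sqrt{-8496 + 7 i \sqrt{37}}}{23025}$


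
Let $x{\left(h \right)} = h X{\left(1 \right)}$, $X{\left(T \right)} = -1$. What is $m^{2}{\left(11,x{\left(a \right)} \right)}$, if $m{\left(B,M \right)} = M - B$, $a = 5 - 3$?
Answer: $169$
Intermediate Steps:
$a = 2$ ($a = 5 - 3 = 2$)
$x{\left(h \right)} = - h$ ($x{\left(h \right)} = h \left(-1\right) = - h$)
$m^{2}{\left(11,x{\left(a \right)} \right)} = \left(\left(-1\right) 2 - 11\right)^{2} = \left(-2 - 11\right)^{2} = \left(-13\right)^{2} = 169$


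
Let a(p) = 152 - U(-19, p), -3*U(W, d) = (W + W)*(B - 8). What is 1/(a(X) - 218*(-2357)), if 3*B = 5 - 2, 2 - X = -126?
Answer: 3/1542200 ≈ 1.9453e-6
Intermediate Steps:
X = 128 (X = 2 - 1*(-126) = 2 + 126 = 128)
B = 1 (B = (5 - 2)/3 = (⅓)*3 = 1)
U(W, d) = 14*W/3 (U(W, d) = -(W + W)*(1 - 8)/3 = -2*W*(-7)/3 = -(-14)*W/3 = 14*W/3)
a(p) = 722/3 (a(p) = 152 - 14*(-19)/3 = 152 - 1*(-266/3) = 152 + 266/3 = 722/3)
1/(a(X) - 218*(-2357)) = 1/(722/3 - 218*(-2357)) = 1/(722/3 + 513826) = 1/(1542200/3) = 3/1542200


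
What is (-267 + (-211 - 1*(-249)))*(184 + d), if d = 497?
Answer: -155949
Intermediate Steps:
(-267 + (-211 - 1*(-249)))*(184 + d) = (-267 + (-211 - 1*(-249)))*(184 + 497) = (-267 + (-211 + 249))*681 = (-267 + 38)*681 = -229*681 = -155949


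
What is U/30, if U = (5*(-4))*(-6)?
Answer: 4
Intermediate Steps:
U = 120 (U = -20*(-6) = 120)
U/30 = 120/30 = (1/30)*120 = 4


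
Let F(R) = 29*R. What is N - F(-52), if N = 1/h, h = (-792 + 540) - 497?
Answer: 1129491/749 ≈ 1508.0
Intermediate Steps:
h = -749 (h = -252 - 497 = -749)
N = -1/749 (N = 1/(-749) = -1/749 ≈ -0.0013351)
N - F(-52) = -1/749 - 29*(-52) = -1/749 - 1*(-1508) = -1/749 + 1508 = 1129491/749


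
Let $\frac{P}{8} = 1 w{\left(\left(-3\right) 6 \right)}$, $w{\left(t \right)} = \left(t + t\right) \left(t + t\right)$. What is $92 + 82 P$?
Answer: $850268$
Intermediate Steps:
$w{\left(t \right)} = 4 t^{2}$ ($w{\left(t \right)} = 2 t 2 t = 4 t^{2}$)
$P = 10368$ ($P = 8 \cdot 1 \cdot 4 \left(\left(-3\right) 6\right)^{2} = 8 \cdot 1 \cdot 4 \left(-18\right)^{2} = 8 \cdot 1 \cdot 4 \cdot 324 = 8 \cdot 1 \cdot 1296 = 8 \cdot 1296 = 10368$)
$92 + 82 P = 92 + 82 \cdot 10368 = 92 + 850176 = 850268$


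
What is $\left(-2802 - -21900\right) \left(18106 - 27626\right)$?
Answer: $-181812960$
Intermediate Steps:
$\left(-2802 - -21900\right) \left(18106 - 27626\right) = \left(-2802 + 21900\right) \left(-9520\right) = 19098 \left(-9520\right) = -181812960$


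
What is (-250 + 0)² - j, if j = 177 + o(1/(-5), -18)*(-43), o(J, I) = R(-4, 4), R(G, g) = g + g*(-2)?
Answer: 62151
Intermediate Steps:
R(G, g) = -g (R(G, g) = g - 2*g = -g)
o(J, I) = -4 (o(J, I) = -1*4 = -4)
j = 349 (j = 177 - 4*(-43) = 177 + 172 = 349)
(-250 + 0)² - j = (-250 + 0)² - 1*349 = (-250)² - 349 = 62500 - 349 = 62151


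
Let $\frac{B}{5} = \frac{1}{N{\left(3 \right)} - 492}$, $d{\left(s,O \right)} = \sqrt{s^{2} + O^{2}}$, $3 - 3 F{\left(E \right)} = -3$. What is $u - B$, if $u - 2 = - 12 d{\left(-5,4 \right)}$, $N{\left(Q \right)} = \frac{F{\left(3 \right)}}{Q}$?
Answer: $\frac{2963}{1474} - 12 \sqrt{41} \approx -74.827$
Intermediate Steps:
$F{\left(E \right)} = 2$ ($F{\left(E \right)} = 1 - -1 = 1 + 1 = 2$)
$d{\left(s,O \right)} = \sqrt{O^{2} + s^{2}}$
$N{\left(Q \right)} = \frac{2}{Q}$
$B = - \frac{15}{1474}$ ($B = \frac{5}{\frac{2}{3} - 492} = \frac{5}{- \frac{1474}{3}} = 5 \left(- \frac{3}{1474}\right) = - \frac{15}{1474} \approx -0.010176$)
$u = 2 - 12 \sqrt{41}$ ($u = 2 - 12 \sqrt{4^{2} + \left(-5\right)^{2}} = 2 - 12 \sqrt{16 + 25} = 2 - 12 \sqrt{41} \approx -74.838$)
$u - B = \left(2 - 12 \sqrt{41}\right) - - \frac{15}{1474} = \left(2 - 12 \sqrt{41}\right) + \frac{15}{1474} = \frac{2963}{1474} - 12 \sqrt{41}$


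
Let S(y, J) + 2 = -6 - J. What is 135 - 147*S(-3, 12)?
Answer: 3075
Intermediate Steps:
S(y, J) = -8 - J (S(y, J) = -2 + (-6 - J) = -8 - J)
135 - 147*S(-3, 12) = 135 - 147*(-8 - 1*12) = 135 - 147*(-8 - 12) = 135 - 147*(-20) = 135 + 2940 = 3075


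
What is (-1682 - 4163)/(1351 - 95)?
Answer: -5845/1256 ≈ -4.6537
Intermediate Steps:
(-1682 - 4163)/(1351 - 95) = -5845/1256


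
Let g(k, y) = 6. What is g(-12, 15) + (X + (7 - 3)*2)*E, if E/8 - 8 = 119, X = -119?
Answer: -112770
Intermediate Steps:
E = 1016 (E = 64 + 8*119 = 64 + 952 = 1016)
g(-12, 15) + (X + (7 - 3)*2)*E = 6 + (-119 + (7 - 3)*2)*1016 = 6 + (-119 + 4*2)*1016 = 6 + (-119 + 8)*1016 = 6 - 111*1016 = 6 - 112776 = -112770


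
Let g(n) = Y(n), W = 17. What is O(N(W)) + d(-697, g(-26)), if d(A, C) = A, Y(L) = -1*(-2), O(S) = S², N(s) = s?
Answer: -408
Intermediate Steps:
Y(L) = 2
g(n) = 2
O(N(W)) + d(-697, g(-26)) = 17² - 697 = 289 - 697 = -408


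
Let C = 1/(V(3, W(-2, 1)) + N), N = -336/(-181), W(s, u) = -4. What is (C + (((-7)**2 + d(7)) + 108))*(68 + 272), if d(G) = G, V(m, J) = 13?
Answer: 150000180/2689 ≈ 55783.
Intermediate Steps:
N = 336/181 (N = -336*(-1/181) = 336/181 ≈ 1.8564)
C = 181/2689 (C = 1/(13 + 336/181) = 1/(2689/181) = 181/2689 ≈ 0.067311)
(C + (((-7)**2 + d(7)) + 108))*(68 + 272) = (181/2689 + (((-7)**2 + 7) + 108))*(68 + 272) = (181/2689 + ((49 + 7) + 108))*340 = (181/2689 + (56 + 108))*340 = (181/2689 + 164)*340 = (441177/2689)*340 = 150000180/2689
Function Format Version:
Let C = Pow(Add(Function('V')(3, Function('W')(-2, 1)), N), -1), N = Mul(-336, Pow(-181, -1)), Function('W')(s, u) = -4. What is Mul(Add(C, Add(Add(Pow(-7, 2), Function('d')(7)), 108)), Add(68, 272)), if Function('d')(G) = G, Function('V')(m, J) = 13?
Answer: Rational(150000180, 2689) ≈ 55783.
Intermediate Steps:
N = Rational(336, 181) (N = Mul(-336, Rational(-1, 181)) = Rational(336, 181) ≈ 1.8564)
C = Rational(181, 2689) (C = Pow(Add(13, Rational(336, 181)), -1) = Pow(Rational(2689, 181), -1) = Rational(181, 2689) ≈ 0.067311)
Mul(Add(C, Add(Add(Pow(-7, 2), Function('d')(7)), 108)), Add(68, 272)) = Mul(Add(Rational(181, 2689), Add(Add(Pow(-7, 2), 7), 108)), Add(68, 272)) = Mul(Add(Rational(181, 2689), Add(Add(49, 7), 108)), 340) = Mul(Add(Rational(181, 2689), Add(56, 108)), 340) = Mul(Add(Rational(181, 2689), 164), 340) = Mul(Rational(441177, 2689), 340) = Rational(150000180, 2689)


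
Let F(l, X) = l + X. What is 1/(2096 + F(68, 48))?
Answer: 1/2212 ≈ 0.00045208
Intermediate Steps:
F(l, X) = X + l
1/(2096 + F(68, 48)) = 1/(2096 + (48 + 68)) = 1/(2096 + 116) = 1/2212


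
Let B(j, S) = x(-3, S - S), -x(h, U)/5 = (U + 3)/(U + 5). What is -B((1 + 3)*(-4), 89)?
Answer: 3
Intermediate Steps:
x(h, U) = -5*(3 + U)/(5 + U) (x(h, U) = -5*(U + 3)/(U + 5) = -5*(3 + U)/(5 + U))
B(j, S) = -3 (B(j, S) = 5*(-3 - (S - S))/(5 + (S - S)) = 5*(-3 - 1*0)/(5 + 0) = 5*(-3 + 0)/5 = 5*(1/5)*(-3) = -3)
-B((1 + 3)*(-4), 89) = -1*(-3) = 3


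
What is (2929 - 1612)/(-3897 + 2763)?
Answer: -439/378 ≈ -1.1614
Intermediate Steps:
(2929 - 1612)/(-3897 + 2763) = 1317/(-1134) = 1317*(-1/1134) = -439/378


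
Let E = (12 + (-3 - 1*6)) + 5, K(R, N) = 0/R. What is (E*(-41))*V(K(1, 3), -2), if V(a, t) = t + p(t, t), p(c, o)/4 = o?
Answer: 3280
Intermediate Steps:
p(c, o) = 4*o
K(R, N) = 0
E = 8 (E = (12 + (-3 - 6)) + 5 = (12 - 9) + 5 = 3 + 5 = 8)
V(a, t) = 5*t (V(a, t) = t + 4*t = 5*t)
(E*(-41))*V(K(1, 3), -2) = (8*(-41))*(5*(-2)) = -328*(-10) = 3280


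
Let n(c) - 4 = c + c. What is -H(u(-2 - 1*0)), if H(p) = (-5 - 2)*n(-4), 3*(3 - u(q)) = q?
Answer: -28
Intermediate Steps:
n(c) = 4 + 2*c (n(c) = 4 + (c + c) = 4 + 2*c)
u(q) = 3 - q/3
H(p) = 28 (H(p) = (-5 - 2)*(4 + 2*(-4)) = -7*(4 - 8) = -7*(-4) = 28)
-H(u(-2 - 1*0)) = -1*28 = -28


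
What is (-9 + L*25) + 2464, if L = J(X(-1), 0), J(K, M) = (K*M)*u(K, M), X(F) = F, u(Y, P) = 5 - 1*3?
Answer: 2455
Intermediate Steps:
u(Y, P) = 2 (u(Y, P) = 5 - 3 = 2)
J(K, M) = 2*K*M (J(K, M) = (K*M)*2 = 2*K*M)
L = 0 (L = 2*(-1)*0 = 0)
(-9 + L*25) + 2464 = (-9 + 0*25) + 2464 = (-9 + 0) + 2464 = -9 + 2464 = 2455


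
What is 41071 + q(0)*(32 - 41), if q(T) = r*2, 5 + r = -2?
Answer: 41197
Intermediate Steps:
r = -7 (r = -5 - 2 = -7)
q(T) = -14 (q(T) = -7*2 = -14)
41071 + q(0)*(32 - 41) = 41071 - 14*(32 - 41) = 41071 - 14*(-9) = 41071 + 126 = 41197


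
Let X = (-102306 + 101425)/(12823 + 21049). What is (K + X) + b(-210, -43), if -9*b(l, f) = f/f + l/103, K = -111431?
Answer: -3498857493647/31399344 ≈ -1.1143e+5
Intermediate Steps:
b(l, f) = -⅑ - l/927 (b(l, f) = -(f/f + l/103)/9 = -(1 + l*(1/103))/9 = -(1 + l/103)/9 = -⅑ - l/927)
X = -881/33872 ≈ -0.026010
(K + X) + b(-210, -43) = (-111431 - 881/33872) + (-⅑ - 1/927*(-210)) = -3774391713/33872 + (-⅑ + 70/309) = -3774391713/33872 + 107/927 = -3498857493647/31399344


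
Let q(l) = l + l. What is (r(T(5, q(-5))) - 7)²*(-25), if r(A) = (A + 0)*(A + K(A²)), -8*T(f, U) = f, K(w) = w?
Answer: -307827025/262144 ≈ -1174.3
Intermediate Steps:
q(l) = 2*l
T(f, U) = -f/8
r(A) = A*(A + A²) (r(A) = (A + 0)*(A + A²) = A*(A + A²))
(r(T(5, q(-5))) - 7)²*(-25) = ((-⅛*5)²*(1 - ⅛*5) - 7)²*(-25) = ((-5/8)²*(1 - 5/8) - 7)²*(-25) = ((25/64)*(3/8) - 7)²*(-25) = (75/512 - 7)²*(-25) = (-3509/512)²*(-25) = (12313081/262144)*(-25) = -307827025/262144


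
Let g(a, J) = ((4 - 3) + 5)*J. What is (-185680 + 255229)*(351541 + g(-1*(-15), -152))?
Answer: 24385896321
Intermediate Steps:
g(a, J) = 6*J (g(a, J) = (1 + 5)*J = 6*J)
(-185680 + 255229)*(351541 + g(-1*(-15), -152)) = (-185680 + 255229)*(351541 + 6*(-152)) = 69549*(351541 - 912) = 69549*350629 = 24385896321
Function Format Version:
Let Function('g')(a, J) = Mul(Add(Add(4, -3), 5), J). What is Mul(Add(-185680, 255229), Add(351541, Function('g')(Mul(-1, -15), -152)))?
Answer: 24385896321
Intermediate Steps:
Function('g')(a, J) = Mul(6, J) (Function('g')(a, J) = Mul(Add(1, 5), J) = Mul(6, J))
Mul(Add(-185680, 255229), Add(351541, Function('g')(Mul(-1, -15), -152))) = Mul(Add(-185680, 255229), Add(351541, Mul(6, -152))) = Mul(69549, Add(351541, -912)) = Mul(69549, 350629) = 24385896321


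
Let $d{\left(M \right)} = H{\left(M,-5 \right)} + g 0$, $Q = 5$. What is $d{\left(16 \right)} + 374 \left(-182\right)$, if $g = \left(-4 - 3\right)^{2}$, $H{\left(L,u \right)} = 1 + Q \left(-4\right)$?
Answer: $-68087$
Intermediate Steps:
$H{\left(L,u \right)} = -19$ ($H{\left(L,u \right)} = 1 + 5 \left(-4\right) = 1 - 20 = -19$)
$g = 49$ ($g = \left(-7\right)^{2} = 49$)
$d{\left(M \right)} = -19$ ($d{\left(M \right)} = -19 + 49 \cdot 0 = -19 + 0 = -19$)
$d{\left(16 \right)} + 374 \left(-182\right) = -19 + 374 \left(-182\right) = -19 - 68068 = -68087$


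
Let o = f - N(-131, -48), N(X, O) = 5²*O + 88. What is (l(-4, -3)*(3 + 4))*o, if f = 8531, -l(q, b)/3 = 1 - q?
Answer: -1012515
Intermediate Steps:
N(X, O) = 88 + 25*O (N(X, O) = 25*O + 88 = 88 + 25*O)
l(q, b) = -3 + 3*q (l(q, b) = -3*(1 - q) = -3 + 3*q)
o = 9643 (o = 8531 - (88 + 25*(-48)) = 8531 - (88 - 1200) = 8531 - 1*(-1112) = 8531 + 1112 = 9643)
(l(-4, -3)*(3 + 4))*o = ((-3 + 3*(-4))*(3 + 4))*9643 = ((-3 - 12)*7)*9643 = -15*7*9643 = -105*9643 = -1012515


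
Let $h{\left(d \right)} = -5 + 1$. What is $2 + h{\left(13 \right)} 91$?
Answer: $-362$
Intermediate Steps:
$h{\left(d \right)} = -4$
$2 + h{\left(13 \right)} 91 = 2 - 364 = -362$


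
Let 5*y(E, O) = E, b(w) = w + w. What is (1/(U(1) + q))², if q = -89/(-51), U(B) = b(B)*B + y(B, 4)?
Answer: 65025/1012036 ≈ 0.064252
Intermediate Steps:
b(w) = 2*w
y(E, O) = E/5
U(B) = 2*B² + B/5 (U(B) = (2*B)*B + B/5 = 2*B² + B/5)
q = 89/51 (q = -89*(-1/51) = 89/51 ≈ 1.7451)
(1/(U(1) + q))² = (1/((⅕)*1*(1 + 10*1) + 89/51))² = (1/((⅕)*1*(1 + 10) + 89/51))² = (1/((⅕)*1*11 + 89/51))² = (1/(11/5 + 89/51))² = (1/(1006/255))² = (255/1006)² = 65025/1012036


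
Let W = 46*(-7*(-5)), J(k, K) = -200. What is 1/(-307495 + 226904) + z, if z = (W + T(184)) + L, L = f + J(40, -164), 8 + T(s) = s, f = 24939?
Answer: 2137676274/80591 ≈ 26525.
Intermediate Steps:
T(s) = -8 + s
W = 1610 (W = 46*35 = 1610)
L = 24739 (L = 24939 - 200 = 24739)
z = 26525 (z = (1610 + (-8 + 184)) + 24739 = (1610 + 176) + 24739 = 1786 + 24739 = 26525)
1/(-307495 + 226904) + z = 1/(-307495 + 226904) + 26525 = 1/(-80591) + 26525 = -1/80591 + 26525 = 2137676274/80591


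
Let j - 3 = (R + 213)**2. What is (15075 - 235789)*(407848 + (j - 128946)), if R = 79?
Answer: -80377196666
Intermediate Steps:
j = 85267 (j = 3 + (79 + 213)**2 = 3 + 292**2 = 3 + 85264 = 85267)
(15075 - 235789)*(407848 + (j - 128946)) = (15075 - 235789)*(407848 + (85267 - 128946)) = -220714*(407848 - 43679) = -220714*364169 = -80377196666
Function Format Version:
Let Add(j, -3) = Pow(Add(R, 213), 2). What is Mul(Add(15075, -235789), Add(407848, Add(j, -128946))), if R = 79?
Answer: -80377196666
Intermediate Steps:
j = 85267 (j = Add(3, Pow(Add(79, 213), 2)) = Add(3, Pow(292, 2)) = Add(3, 85264) = 85267)
Mul(Add(15075, -235789), Add(407848, Add(j, -128946))) = Mul(Add(15075, -235789), Add(407848, Add(85267, -128946))) = Mul(-220714, Add(407848, -43679)) = Mul(-220714, 364169) = -80377196666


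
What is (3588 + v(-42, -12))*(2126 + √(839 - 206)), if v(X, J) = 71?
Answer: 7779034 + 3659*√633 ≈ 7.8711e+6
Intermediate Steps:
(3588 + v(-42, -12))*(2126 + √(839 - 206)) = (3588 + 71)*(2126 + √(839 - 206)) = 3659*(2126 + √633) = 7779034 + 3659*√633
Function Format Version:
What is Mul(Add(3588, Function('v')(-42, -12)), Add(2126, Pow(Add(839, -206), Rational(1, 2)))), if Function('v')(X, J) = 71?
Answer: Add(7779034, Mul(3659, Pow(633, Rational(1, 2)))) ≈ 7.8711e+6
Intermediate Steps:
Mul(Add(3588, Function('v')(-42, -12)), Add(2126, Pow(Add(839, -206), Rational(1, 2)))) = Mul(Add(3588, 71), Add(2126, Pow(Add(839, -206), Rational(1, 2)))) = Mul(3659, Add(2126, Pow(633, Rational(1, 2)))) = Add(7779034, Mul(3659, Pow(633, Rational(1, 2))))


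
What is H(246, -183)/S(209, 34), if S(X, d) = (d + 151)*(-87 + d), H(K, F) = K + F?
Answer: -63/9805 ≈ -0.0064253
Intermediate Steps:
H(K, F) = F + K
S(X, d) = (-87 + d)*(151 + d) (S(X, d) = (151 + d)*(-87 + d) = (-87 + d)*(151 + d))
H(246, -183)/S(209, 34) = (-183 + 246)/(-13137 + 34² + 64*34) = 63/(-13137 + 1156 + 2176) = 63/(-9805) = 63*(-1/9805) = -63/9805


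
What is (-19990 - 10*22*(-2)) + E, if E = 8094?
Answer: -11456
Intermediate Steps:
(-19990 - 10*22*(-2)) + E = (-19990 - 10*22*(-2)) + 8094 = (-19990 - 220*(-2)) + 8094 = (-19990 + 440) + 8094 = -19550 + 8094 = -11456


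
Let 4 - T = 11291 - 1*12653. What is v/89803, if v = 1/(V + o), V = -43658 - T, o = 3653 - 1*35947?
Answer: -1/6943388354 ≈ -1.4402e-10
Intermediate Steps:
o = -32294 (o = 3653 - 35947 = -32294)
T = 1366 (T = 4 - (11291 - 1*12653) = 4 - (11291 - 12653) = 4 - 1*(-1362) = 4 + 1362 = 1366)
V = -45024 (V = -43658 - 1*1366 = -43658 - 1366 = -45024)
v = -1/77318 (v = 1/(-45024 - 32294) = 1/(-77318) = -1/77318 ≈ -1.2934e-5)
v/89803 = -1/77318/89803 = -1/77318*1/89803 = -1/6943388354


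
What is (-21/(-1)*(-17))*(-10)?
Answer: 3570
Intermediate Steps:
(-21/(-1)*(-17))*(-10) = (-21*(-1)*(-17))*(-10) = (21*(-17))*(-10) = -357*(-10) = 3570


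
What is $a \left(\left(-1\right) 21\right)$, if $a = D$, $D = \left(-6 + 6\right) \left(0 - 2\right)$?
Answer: $0$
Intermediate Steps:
$D = 0$ ($D = 0 \left(0 - 2\right) = 0 \left(-2\right) = 0$)
$a = 0$
$a \left(\left(-1\right) 21\right) = 0 \left(\left(-1\right) 21\right) = 0 \left(-21\right) = 0$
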